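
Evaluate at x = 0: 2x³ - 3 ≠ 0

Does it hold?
x = 0: LHS = 2·0³ - 3 = -3; -3 ≠ 0 — holds

The relation is satisfied at x = 0.

Answer: Yes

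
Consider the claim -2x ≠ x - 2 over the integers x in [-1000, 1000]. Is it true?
Track d = LHS − RHS over the integers in [-1000, 1000]. Equality would need d = 0, but d changes sign only between consecutive integers, jumping over 0:
x = 0: LHS = -2·0 = 0, RHS = 0 - 2 = -2; 0 ≠ -2 — holds  (d = 2)
x = 1: LHS = -2·1 = -2, RHS = 1 - 2 = -1; -2 ≠ -1 — holds  (d = -1)
Away from these crossings d keeps a constant sign, and checking every integer in [-1000, 1000] confirms d ≠ 0 throughout. Hence the two sides are never equal, so the relation holds for every integer in [-1000, 1000].

No counterexample exists.

Answer: True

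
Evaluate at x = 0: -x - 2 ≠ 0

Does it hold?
x = 0: LHS = -0 - 2 = -2; -2 ≠ 0 — holds

The relation is satisfied at x = 0.

Answer: Yes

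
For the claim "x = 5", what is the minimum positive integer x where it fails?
Testing positive integers:
x = 1: 1 = 5 — FAILS  ← smallest positive counterexample

Answer: x = 1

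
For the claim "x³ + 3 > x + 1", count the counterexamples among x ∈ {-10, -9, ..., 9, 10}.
Counterexamples in [-10, 10]: {-10, -9, -8, -7, -6, -5, -4, -3, -2}.

Counting them gives 9 values.

Answer: 9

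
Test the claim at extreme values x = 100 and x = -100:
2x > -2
x = 100: LHS = 2·100 = 200; 200 > -2 — holds
x = -100: LHS = 2·(-100) = -200; -200 > -2 — FAILS

Answer: Partially: holds for x = 100, fails for x = -100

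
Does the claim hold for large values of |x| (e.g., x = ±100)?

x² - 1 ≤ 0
x = 100: LHS = 100² - 1 = 9999; 9999 ≤ 0 — FAILS
x = -100: LHS = (-100)² - 1 = 9999; 9999 ≤ 0 — FAILS

Answer: No, fails for both x = 100 and x = -100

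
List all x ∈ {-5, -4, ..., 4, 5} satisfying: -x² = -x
Holds for: {0, 1}
Fails for: {-5, -4, -3, -2, -1, 2, 3, 4, 5}

Answer: {0, 1}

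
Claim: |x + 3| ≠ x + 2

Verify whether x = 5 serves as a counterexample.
Substitute x = 5 into the relation:
x = 5: LHS = |5 + 3| = |8| = 8, RHS = 5 + 2 = 7; 8 ≠ 7 — holds

The relation holds at x = 5, so it is not a counterexample.

Answer: No, x = 5 is not a counterexample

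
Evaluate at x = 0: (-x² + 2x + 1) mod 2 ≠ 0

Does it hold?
x = 0: LHS = (-0² + 2·0 + 1) mod 2 = 1 mod 2 = 1; 1 ≠ 0 — holds

The relation is satisfied at x = 0.

Answer: Yes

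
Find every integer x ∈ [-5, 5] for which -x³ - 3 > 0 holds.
Holds for: {-5, -4, -3, -2}
Fails for: {-1, 0, 1, 2, 3, 4, 5}

Answer: {-5, -4, -3, -2}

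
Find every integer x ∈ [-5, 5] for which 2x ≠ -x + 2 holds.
Track d = LHS − RHS over the integers in [-5, 5]. Equality would need d = 0, but d changes sign only between consecutive integers, jumping over 0:
x = 0: LHS = 2·0 = 0, RHS = -0 + 2 = 2; 0 ≠ 2 — holds  (d = -2)
x = 1: LHS = 2·1 = 2, RHS = -1 + 2 = 1; 2 ≠ 1 — holds  (d = 1)
Away from these crossings d keeps a constant sign, and checking every integer in [-5, 5] confirms d ≠ 0 throughout. Hence the two sides are never equal, so the relation holds for every integer in [-5, 5].

Answer: All integers in [-5, 5]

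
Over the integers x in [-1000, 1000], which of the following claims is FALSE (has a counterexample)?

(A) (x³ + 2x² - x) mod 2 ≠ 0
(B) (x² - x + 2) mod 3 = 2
(A) x = 0: LHS = (0³ + 2·0² - 0) mod 2 = 0 mod 2 = 0; 0 ≠ 0 — FAILS
(B) x = -1: LHS = ((-1)² - (-1) + 2) mod 3 = 4 mod 3 = 1; 1 = 2 — FAILS

Answer: Both A and B are false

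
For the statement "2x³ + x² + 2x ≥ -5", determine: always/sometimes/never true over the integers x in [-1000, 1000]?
Holds at x = 0: LHS = 2·0³ + 0² + 2·0 = 0; 0 ≥ -5 — holds
Fails at x = -2: LHS = 2·(-2)³ + (-2)² + 2·(-2) = -16; -16 ≥ -5 — FAILS
It is satisfied by some integers in the range but not all.

Answer: Sometimes true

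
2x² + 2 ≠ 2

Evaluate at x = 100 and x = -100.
x = 100: LHS = 2·100² + 2 = 20002; 20002 ≠ 2 — holds
x = -100: LHS = 2·(-100)² + 2 = 20002; 20002 ≠ 2 — holds

Answer: Yes, holds for both x = 100 and x = -100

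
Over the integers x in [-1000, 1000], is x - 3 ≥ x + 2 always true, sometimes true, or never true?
Over all integers in [-1000, 1000], LHS − RHS is largest at x = 0, where it equals -5:
x = 0: LHS = 0 - 3 = -3, RHS = 0 + 2 = 2; -3 ≥ 2 — FAILS
At the ends of the range:
x = -1000: LHS = (-1000) - 3 = -1003, RHS = (-1000) + 2 = -998; -1003 ≥ -998 — FAILS
x = 1000: LHS = 1000 - 3 = 997, RHS = 1000 + 2 = 1002; 997 ≥ 1002 — FAILS
Hence LHS − RHS is never zero or positive, i.e. LHS < RHS throughout, so the claimed relation (≥) fails for every integer in [-1000, 1000].

No integer in the range satisfies it.

Answer: Never true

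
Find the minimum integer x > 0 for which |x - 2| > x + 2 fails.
Testing positive integers:
x = 1: LHS = |1 - 2| = |-1| = 1, RHS = 1 + 2 = 3; 1 > 3 — FAILS  ← smallest positive counterexample

Answer: x = 1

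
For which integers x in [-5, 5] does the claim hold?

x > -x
Holds for: {1, 2, 3, 4, 5}
Fails for: {-5, -4, -3, -2, -1, 0}

Answer: {1, 2, 3, 4, 5}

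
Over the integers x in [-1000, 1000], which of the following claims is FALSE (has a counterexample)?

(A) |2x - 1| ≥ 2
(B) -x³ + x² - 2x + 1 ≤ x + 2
(A) x = 0: LHS = |2·0 - 1| = |-1| = 1; 1 ≥ 2 — FAILS
(B) x = -1: LHS = -(-1)³ + (-1)² - 2·(-1) + 1 = 5, RHS = (-1) + 2 = 1; 5 ≤ 1 — FAILS

Answer: Both A and B are false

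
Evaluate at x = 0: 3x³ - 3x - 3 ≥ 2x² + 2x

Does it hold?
x = 0: LHS = 3·0³ - 3·0 - 3 = -3, RHS = 2·0² + 2·0 = 0; -3 ≥ 0 — FAILS

The relation fails at x = 0, so x = 0 is a counterexample.

Answer: No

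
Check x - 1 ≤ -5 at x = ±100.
x = 100: LHS = 100 - 1 = 99; 99 ≤ -5 — FAILS
x = -100: LHS = (-100) - 1 = -101; -101 ≤ -5 — holds

Answer: Partially: fails for x = 100, holds for x = -100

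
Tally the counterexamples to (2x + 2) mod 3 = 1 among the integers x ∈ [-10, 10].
Counterexamples in [-10, 10]: {-10, -9, -7, -6, -4, -3, -1, 0, 2, 3, 5, 6, 8, 9}.

Counting them gives 14 values.

Answer: 14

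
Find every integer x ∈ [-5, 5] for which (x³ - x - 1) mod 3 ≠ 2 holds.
For a polynomial with integer coefficients, its value mod 3 depends only on x mod 3, so it suffices to check one representative of each residue class, x = 0, 1, 2:
x = 0: LHS = (0³ - 0 - 1) mod 3 = (-1) mod 3 = 2; 2 ≠ 2 — FAILS
x = 1: LHS = (1³ - 1 - 1) mod 3 = (-1) mod 3 = 2; 2 ≠ 2 — FAILS
x = 2: LHS = (2³ - 2 - 1) mod 3 = 5 mod 3 = 2; 2 ≠ 2 — FAILS
The relation fails in every residue class, so the claimed relation (≠) fails for every integer in [-5, 5].

Answer: None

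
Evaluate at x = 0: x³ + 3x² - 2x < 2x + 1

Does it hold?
x = 0: LHS = 0³ + 3·0² - 2·0 = 0, RHS = 2·0 + 1 = 1; 0 < 1 — holds

The relation is satisfied at x = 0.

Answer: Yes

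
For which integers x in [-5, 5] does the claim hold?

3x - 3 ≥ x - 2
Holds for: {1, 2, 3, 4, 5}
Fails for: {-5, -4, -3, -2, -1, 0}

Answer: {1, 2, 3, 4, 5}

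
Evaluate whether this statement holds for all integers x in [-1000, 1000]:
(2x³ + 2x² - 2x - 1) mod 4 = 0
The claim fails at x = 0:
x = 0: LHS = (2·0³ + 2·0² - 2·0 - 1) mod 4 = (-1) mod 4 = 3; 3 = 0 — FAILS

Because a single integer refutes it, the statement is false.

Answer: False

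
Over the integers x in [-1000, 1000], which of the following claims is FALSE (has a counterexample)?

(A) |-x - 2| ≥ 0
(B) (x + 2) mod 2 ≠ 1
(A) An absolute value is never negative, so the left side is ≥ 0 for every x, while the right side is 0. Tightest case in [-1000, 1000] is x = -2:
x = -2: LHS = |-(-2) - 2| = |0| = 0; 0 ≥ 0 — holds
Hence LHS − RHS is never negative, i.e. LHS ≥ RHS throughout, so the relation holds for every integer in [-1000, 1000].

(B) x = 1: LHS = (1 + 2) mod 2 = 3 mod 2 = 1; 1 ≠ 1 — FAILS

Only (B) has a counterexample.

Answer: B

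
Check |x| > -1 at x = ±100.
x = 100: LHS = |100| = 100; 100 > -1 — holds
x = -100: LHS = |-100| = 100; 100 > -1 — holds

Answer: Yes, holds for both x = 100 and x = -100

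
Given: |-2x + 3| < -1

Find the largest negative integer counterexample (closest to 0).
Testing negative integers from -1 downward:
x = -1: LHS = |-2·(-1) + 3| = |5| = 5; 5 < -1 — FAILS  ← closest negative counterexample to 0

Answer: x = -1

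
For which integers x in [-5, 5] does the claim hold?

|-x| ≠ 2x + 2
Track d = LHS − RHS over the integers in [-5, 5]. Equality would need d = 0, but d changes sign only between consecutive integers, jumping over 0:
x = -1: LHS = |-(-1)| = |1| = 1, RHS = 2·(-1) + 2 = 0; 1 ≠ 0 — holds  (d = 1)
x = 0: LHS = |-0| = |0| = 0, RHS = 2·0 + 2 = 2; 0 ≠ 2 — holds  (d = -2)
Away from these crossings d keeps a constant sign, and checking every integer in [-5, 5] confirms d ≠ 0 throughout. Hence the two sides are never equal, so the relation holds for every integer in [-5, 5].

Answer: All integers in [-5, 5]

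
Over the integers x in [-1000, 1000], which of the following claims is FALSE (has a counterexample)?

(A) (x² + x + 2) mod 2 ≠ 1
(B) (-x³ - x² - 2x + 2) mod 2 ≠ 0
(A) For a polynomial with integer coefficients, its value mod 2 depends only on x mod 2, so it suffices to check one representative of each residue class, x = 0, 1:
x = 0: LHS = (0² + 0 + 2) mod 2 = 2 mod 2 = 0; 0 ≠ 1 — holds
x = 1: LHS = (1² + 1 + 2) mod 2 = 4 mod 2 = 0; 0 ≠ 1 — holds
The relation holds in every residue class, so the relation holds for every integer in [-1000, 1000].

(B) x = 0: LHS = (-0³ - 0² - 2·0 + 2) mod 2 = 2 mod 2 = 0; 0 ≠ 0 — FAILS

Only (B) has a counterexample.

Answer: B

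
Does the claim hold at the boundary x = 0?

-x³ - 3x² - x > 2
x = 0: LHS = -0³ - 3·0² - 0 = 0; 0 > 2 — FAILS

The relation fails at x = 0, so x = 0 is a counterexample.

Answer: No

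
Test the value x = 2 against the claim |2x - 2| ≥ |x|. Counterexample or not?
Substitute x = 2 into the relation:
x = 2: LHS = |2·2 - 2| = |2| = 2, RHS = |2| = 2; 2 ≥ 2 — holds

The claim holds here, so x = 2 is not a counterexample. (A counterexample exists elsewhere, e.g. x = 1.)

Answer: No, x = 2 is not a counterexample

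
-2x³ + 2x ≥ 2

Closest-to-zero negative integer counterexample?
Testing negative integers from -1 downward:
x = -1: LHS = -2·(-1)³ + 2·(-1) = 0; 0 ≥ 2 — FAILS  ← closest negative counterexample to 0

Answer: x = -1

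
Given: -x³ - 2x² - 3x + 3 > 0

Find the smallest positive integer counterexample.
Testing positive integers:
x = 1: LHS = -1³ - 2·1² - 3·1 + 3 = -3; -3 > 0 — FAILS  ← smallest positive counterexample

Answer: x = 1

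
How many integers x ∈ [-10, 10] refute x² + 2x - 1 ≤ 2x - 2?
Counterexamples in [-10, 10]: {-10, -9, -8, -7, -6, -5, -4, -3, -2, -1, 0, 1, 2, 3, 4, 5, 6, 7, 8, 9, 10}.

Counting them gives 21 values.

Answer: 21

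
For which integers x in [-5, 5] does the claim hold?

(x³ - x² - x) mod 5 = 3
For a polynomial with integer coefficients, its value mod 5 depends only on x mod 5, so it suffices to check one representative of each residue class, x = 0, 1, 2, 3, 4:
x = 0: LHS = (0³ - 0² - 0) mod 5 = 0 mod 5 = 0; 0 = 3 — FAILS
x = 1: LHS = (1³ - 1² - 1) mod 5 = (-1) mod 5 = 4; 4 = 3 — FAILS
x = 2: LHS = (2³ - 2² - 2) mod 5 = 2 mod 5 = 2; 2 = 3 — FAILS
x = 3: LHS = (3³ - 3² - 3) mod 5 = 15 mod 5 = 0; 0 = 3 — FAILS
x = 4: LHS = (4³ - 4² - 4) mod 5 = 44 mod 5 = 4; 4 = 3 — FAILS
The relation fails in every residue class, so the claimed relation (=) fails for every integer in [-5, 5].

Answer: None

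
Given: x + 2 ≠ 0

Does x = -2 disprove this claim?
Substitute x = -2 into the relation:
x = -2: LHS = (-2) + 2 = 0; 0 ≠ 0 — FAILS

Since the claim fails at x = -2, this value is a counterexample.

Answer: Yes, x = -2 is a counterexample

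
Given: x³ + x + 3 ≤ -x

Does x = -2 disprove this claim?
Substitute x = -2 into the relation:
x = -2: LHS = (-2)³ + (-2) + 3 = -7, RHS = -(-2) = 2; -7 ≤ 2 — holds

The claim holds here, so x = -2 is not a counterexample. (A counterexample exists elsewhere, e.g. x = 0.)

Answer: No, x = -2 is not a counterexample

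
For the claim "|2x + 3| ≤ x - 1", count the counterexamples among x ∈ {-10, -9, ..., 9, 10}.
Counterexamples in [-10, 10]: {-10, -9, -8, -7, -6, -5, -4, -3, -2, -1, 0, 1, 2, 3, 4, 5, 6, 7, 8, 9, 10}.

Counting them gives 21 values.

Answer: 21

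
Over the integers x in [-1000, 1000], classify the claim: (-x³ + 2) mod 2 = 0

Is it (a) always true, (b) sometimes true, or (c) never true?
Holds at x = 0: LHS = (-0³ + 2) mod 2 = 2 mod 2 = 0; 0 = 0 — holds
Fails at x = 1: LHS = (-1³ + 2) mod 2 = 1 mod 2 = 1; 1 = 0 — FAILS
It is satisfied by some integers in the range but not all.

Answer: Sometimes true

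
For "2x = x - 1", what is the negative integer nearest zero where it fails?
Testing negative integers from -1 downward:
x = -1: LHS = 2·(-1) = -2, RHS = (-1) - 1 = -2; -2 = -2 — holds
x = -2: LHS = 2·(-2) = -4, RHS = (-2) - 1 = -3; -4 = -3 — FAILS  ← closest negative counterexample to 0

Answer: x = -2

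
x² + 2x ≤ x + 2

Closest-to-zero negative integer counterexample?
Testing negative integers from -1 downward:
x = -1: LHS = (-1)² + 2·(-1) = -1, RHS = (-1) + 2 = 1; -1 ≤ 1 — holds
x = -2: LHS = (-2)² + 2·(-2) = 0, RHS = (-2) + 2 = 0; 0 ≤ 0 — holds
x = -3: LHS = (-3)² + 2·(-3) = 3, RHS = (-3) + 2 = -1; 3 ≤ -1 — FAILS  ← closest negative counterexample to 0

Answer: x = -3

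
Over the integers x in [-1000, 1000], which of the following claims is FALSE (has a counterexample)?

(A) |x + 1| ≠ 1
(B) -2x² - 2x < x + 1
(A) x = 0: LHS = |0 + 1| = |1| = 1; 1 ≠ 1 — FAILS
(B) x = -1: LHS = -2·(-1)² - 2·(-1) = 0, RHS = (-1) + 1 = 0; 0 < 0 — FAILS

Answer: Both A and B are false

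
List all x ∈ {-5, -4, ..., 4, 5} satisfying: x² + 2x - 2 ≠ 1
Holds for: {-5, -4, -2, -1, 0, 2, 3, 4, 5}
Fails for: {-3, 1}

Answer: {-5, -4, -2, -1, 0, 2, 3, 4, 5}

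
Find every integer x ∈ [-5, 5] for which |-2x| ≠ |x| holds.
Holds for: {-5, -4, -3, -2, -1, 1, 2, 3, 4, 5}
Fails for: {0}

Answer: {-5, -4, -3, -2, -1, 1, 2, 3, 4, 5}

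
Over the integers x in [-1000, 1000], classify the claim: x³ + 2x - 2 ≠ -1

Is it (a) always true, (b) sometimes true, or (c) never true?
Track d = LHS − RHS over the integers in [-1000, 1000]. Equality would need d = 0, but d changes sign only between consecutive integers, jumping over 0:
x = 0: LHS = 0³ + 2·0 - 2 = -2; -2 ≠ -1 — holds  (d = -1)
x = 1: LHS = 1³ + 2·1 - 2 = 1; 1 ≠ -1 — holds  (d = 2)
Away from these crossings d keeps a constant sign, and checking every integer in [-1000, 1000] confirms d ≠ 0 throughout. Hence the two sides are never equal, so the relation holds for every integer in [-1000, 1000].

No counterexample exists.

Answer: Always true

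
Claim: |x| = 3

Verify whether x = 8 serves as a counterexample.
Substitute x = 8 into the relation:
x = 8: LHS = |8| = 8; 8 = 3 — FAILS

Since the claim fails at x = 8, this value is a counterexample.

Answer: Yes, x = 8 is a counterexample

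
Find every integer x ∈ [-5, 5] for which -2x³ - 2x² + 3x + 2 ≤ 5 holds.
Holds for: {-2, -1, 0, 1, 2, 3, 4, 5}
Fails for: {-5, -4, -3}

Answer: {-2, -1, 0, 1, 2, 3, 4, 5}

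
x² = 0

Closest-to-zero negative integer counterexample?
Testing negative integers from -1 downward:
x = -1: LHS = (-1)² = 1; 1 = 0 — FAILS  ← closest negative counterexample to 0

Answer: x = -1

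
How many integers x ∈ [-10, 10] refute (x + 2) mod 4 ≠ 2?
Counterexamples in [-10, 10]: {-8, -4, 0, 4, 8}.

Counting them gives 5 values.

Answer: 5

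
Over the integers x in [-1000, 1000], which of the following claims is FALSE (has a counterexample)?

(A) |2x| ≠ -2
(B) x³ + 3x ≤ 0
(A) An absolute value is never negative, so the left side is ≥ 0 for every x, while the right side is -2. Tightest case in [-1000, 1000] is x = 0:
x = 0: LHS = |2·0| = |0| = 0; 0 ≠ -2 — holds
Hence LHS − RHS is never 0, i.e. the two sides are never equal, so the relation holds for every integer in [-1000, 1000].

(B) x = 1: LHS = 1³ + 3·1 = 4; 4 ≤ 0 — FAILS

Only (B) has a counterexample.

Answer: B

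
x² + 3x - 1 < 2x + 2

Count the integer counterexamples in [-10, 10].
Counterexamples in [-10, 10]: {-10, -9, -8, -7, -6, -5, -4, -3, 2, 3, 4, 5, 6, 7, 8, 9, 10}.

Counting them gives 17 values.

Answer: 17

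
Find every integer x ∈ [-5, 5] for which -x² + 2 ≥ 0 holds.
Holds for: {-1, 0, 1}
Fails for: {-5, -4, -3, -2, 2, 3, 4, 5}

Answer: {-1, 0, 1}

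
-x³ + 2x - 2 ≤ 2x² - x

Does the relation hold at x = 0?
x = 0: LHS = -0³ + 2·0 - 2 = -2, RHS = 2·0² - 0 = 0; -2 ≤ 0 — holds

The relation is satisfied at x = 0.

Answer: Yes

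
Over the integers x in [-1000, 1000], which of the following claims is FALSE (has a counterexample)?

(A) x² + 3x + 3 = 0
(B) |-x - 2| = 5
(A) x = 0: LHS = 0² + 3·0 + 3 = 3; 3 = 0 — FAILS
(B) x = 0: LHS = |-0 - 2| = |-2| = 2; 2 = 5 — FAILS

Answer: Both A and B are false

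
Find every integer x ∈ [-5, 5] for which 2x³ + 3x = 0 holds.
Holds for: {0}
Fails for: {-5, -4, -3, -2, -1, 1, 2, 3, 4, 5}

Answer: {0}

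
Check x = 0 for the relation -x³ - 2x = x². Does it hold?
x = 0: LHS = -0³ - 2·0 = 0, RHS = 0² = 0; 0 = 0 — holds

The relation is satisfied at x = 0.

Answer: Yes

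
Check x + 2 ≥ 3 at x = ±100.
x = 100: LHS = 100 + 2 = 102; 102 ≥ 3 — holds
x = -100: LHS = (-100) + 2 = -98; -98 ≥ 3 — FAILS

Answer: Partially: holds for x = 100, fails for x = -100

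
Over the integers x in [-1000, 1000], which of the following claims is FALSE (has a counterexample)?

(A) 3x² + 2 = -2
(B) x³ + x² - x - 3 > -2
(A) x = 0: LHS = 3·0² + 2 = 2; 2 = -2 — FAILS
(B) x = 0: LHS = 0³ + 0² - 0 - 3 = -3; -3 > -2 — FAILS

Answer: Both A and B are false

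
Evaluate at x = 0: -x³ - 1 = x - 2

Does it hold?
x = 0: LHS = -0³ - 1 = -1, RHS = 0 - 2 = -2; -1 = -2 — FAILS

The relation fails at x = 0, so x = 0 is a counterexample.

Answer: No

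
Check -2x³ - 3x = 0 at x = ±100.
x = 100: LHS = -2·100³ - 3·100 = -2000300; -2000300 = 0 — FAILS
x = -100: LHS = -2·(-100)³ - 3·(-100) = 2000300; 2000300 = 0 — FAILS

Answer: No, fails for both x = 100 and x = -100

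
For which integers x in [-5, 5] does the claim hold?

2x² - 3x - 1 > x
Holds for: {-5, -4, -3, -2, -1, 3, 4, 5}
Fails for: {0, 1, 2}

Answer: {-5, -4, -3, -2, -1, 3, 4, 5}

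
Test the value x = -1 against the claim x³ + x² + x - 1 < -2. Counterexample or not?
Substitute x = -1 into the relation:
x = -1: LHS = (-1)³ + (-1)² + (-1) - 1 = -2; -2 < -2 — FAILS

Since the claim fails at x = -1, this value is a counterexample.

Answer: Yes, x = -1 is a counterexample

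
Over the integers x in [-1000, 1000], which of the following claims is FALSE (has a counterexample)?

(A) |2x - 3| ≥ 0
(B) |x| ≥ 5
(A) An absolute value is never negative, so the left side is ≥ 0 for every x, while the right side is 0. Tightest case in [-1000, 1000] is x = 1:
x = 1: LHS = |2·1 - 3| = |-1| = 1; 1 ≥ 0 — holds
Hence LHS − RHS is never negative, i.e. LHS ≥ RHS throughout, so the relation holds for every integer in [-1000, 1000].

(B) x = 0: LHS = |0| = 0; 0 ≥ 5 — FAILS

Only (B) has a counterexample.

Answer: B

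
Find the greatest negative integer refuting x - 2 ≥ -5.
Testing negative integers from -1 downward:
x = -1: LHS = (-1) - 2 = -3; -3 ≥ -5 — holds
x = -2: LHS = (-2) - 2 = -4; -4 ≥ -5 — holds
x = -3: LHS = (-3) - 2 = -5; -5 ≥ -5 — holds
x = -4: LHS = (-4) - 2 = -6; -6 ≥ -5 — FAILS  ← closest negative counterexample to 0

Answer: x = -4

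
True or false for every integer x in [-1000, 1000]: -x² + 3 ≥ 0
The claim fails at x = 2:
x = 2: LHS = -2² + 3 = -1; -1 ≥ 0 — FAILS

Because a single integer refutes it, the statement is false.

Answer: False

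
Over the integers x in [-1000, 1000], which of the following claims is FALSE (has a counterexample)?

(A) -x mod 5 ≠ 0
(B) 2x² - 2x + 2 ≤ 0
(A) x = 0: LHS = (-0) mod 5 = 0 mod 5 = 0; 0 ≠ 0 — FAILS
(B) x = 0: LHS = 2·0² - 2·0 + 2 = 2; 2 ≤ 0 — FAILS

Answer: Both A and B are false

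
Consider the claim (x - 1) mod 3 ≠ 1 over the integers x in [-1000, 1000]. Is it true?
The claim fails at x = -1:
x = -1: LHS = ((-1) - 1) mod 3 = (-2) mod 3 = 1; 1 ≠ 1 — FAILS

Because a single integer refutes it, the statement is false.

Answer: False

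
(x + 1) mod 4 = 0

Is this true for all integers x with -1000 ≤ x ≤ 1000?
The claim fails at x = 0:
x = 0: LHS = (0 + 1) mod 4 = 1 mod 4 = 1; 1 = 0 — FAILS

Because a single integer refutes it, the statement is false.

Answer: False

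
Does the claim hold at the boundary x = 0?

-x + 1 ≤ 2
x = 0: LHS = -0 + 1 = 1; 1 ≤ 2 — holds

The relation is satisfied at x = 0.

Answer: Yes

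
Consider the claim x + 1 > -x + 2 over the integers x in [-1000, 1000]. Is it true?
The claim fails at x = 0:
x = 0: LHS = 0 + 1 = 1, RHS = -0 + 2 = 2; 1 > 2 — FAILS

Because a single integer refutes it, the statement is false.

Answer: False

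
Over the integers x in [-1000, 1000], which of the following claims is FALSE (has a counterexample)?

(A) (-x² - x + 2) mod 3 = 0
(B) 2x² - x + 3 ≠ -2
(A) x = 0: LHS = (-0² - 0 + 2) mod 3 = 2 mod 3 = 2; 2 = 0 — FAILS

(B) Over all integers in [-1000, 1000], LHS − RHS is always positive; it is smallest at x = 0, where it equals 5:
x = 0: LHS = 2·0² - 0 + 3 = 3; 3 ≠ -2 — holds
At the ends of the range:
x = -1000: LHS = 2·(-1000)² - (-1000) + 3 = 2001003; 2001003 ≠ -2 — holds
x = 1000: LHS = 2·1000² - 1000 + 3 = 1999003; 1999003 ≠ -2 — holds
Hence LHS − RHS is never 0, i.e. the two sides are never equal, so the relation holds for every integer in [-1000, 1000].

Only (A) has a counterexample.

Answer: A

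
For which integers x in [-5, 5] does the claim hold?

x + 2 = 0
Holds for: {-2}
Fails for: {-5, -4, -3, -1, 0, 1, 2, 3, 4, 5}

Answer: {-2}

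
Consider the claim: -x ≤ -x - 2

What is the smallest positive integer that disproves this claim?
Testing positive integers:
x = 1: RHS = -1 - 2 = -3; -1 ≤ -3 — FAILS  ← smallest positive counterexample

Answer: x = 1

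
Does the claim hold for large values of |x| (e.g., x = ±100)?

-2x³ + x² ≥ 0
x = 100: LHS = -2·100³ + 100² = -1990000; -1990000 ≥ 0 — FAILS
x = -100: LHS = -2·(-100)³ + (-100)² = 2010000; 2010000 ≥ 0 — holds

Answer: Partially: fails for x = 100, holds for x = -100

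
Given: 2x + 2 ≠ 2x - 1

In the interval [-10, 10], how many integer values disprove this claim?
Over all integers in [-10, 10], LHS − RHS is always positive; it is smallest at x = 0, where it equals 3:
x = 0: LHS = 2·0 + 2 = 2, RHS = 2·0 - 1 = -1; 2 ≠ -1 — holds
At the ends of the range:
x = -10: LHS = 2·(-10) + 2 = -18, RHS = 2·(-10) - 1 = -21; -18 ≠ -21 — holds
x = 10: LHS = 2·10 + 2 = 22, RHS = 2·10 - 1 = 19; 22 ≠ 19 — holds
Hence LHS − RHS is never 0, i.e. the two sides are never equal, so the relation holds for every integer in [-10, 10].

No counterexample appears in that range.

Answer: 0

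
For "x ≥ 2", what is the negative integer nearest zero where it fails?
Testing negative integers from -1 downward:
x = -1: -1 ≥ 2 — FAILS  ← closest negative counterexample to 0

Answer: x = -1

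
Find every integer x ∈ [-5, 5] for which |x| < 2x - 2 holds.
Holds for: {3, 4, 5}
Fails for: {-5, -4, -3, -2, -1, 0, 1, 2}

Answer: {3, 4, 5}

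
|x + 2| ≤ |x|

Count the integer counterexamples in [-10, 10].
Counterexamples in [-10, 10]: {0, 1, 2, 3, 4, 5, 6, 7, 8, 9, 10}.

Counting them gives 11 values.

Answer: 11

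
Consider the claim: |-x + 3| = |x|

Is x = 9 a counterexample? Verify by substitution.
Substitute x = 9 into the relation:
x = 9: LHS = |-9 + 3| = |-6| = 6, RHS = |9| = 9; 6 = 9 — FAILS

Since the claim fails at x = 9, this value is a counterexample.

Answer: Yes, x = 9 is a counterexample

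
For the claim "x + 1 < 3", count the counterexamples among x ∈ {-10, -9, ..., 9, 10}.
Counterexamples in [-10, 10]: {2, 3, 4, 5, 6, 7, 8, 9, 10}.

Counting them gives 9 values.

Answer: 9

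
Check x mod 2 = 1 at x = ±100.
x = 100: LHS = 100 mod 2 = 0; 0 = 1 — FAILS
x = -100: LHS = (-100) mod 2 = 0; 0 = 1 — FAILS

Answer: No, fails for both x = 100 and x = -100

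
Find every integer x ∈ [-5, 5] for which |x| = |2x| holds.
Holds for: {0}
Fails for: {-5, -4, -3, -2, -1, 1, 2, 3, 4, 5}

Answer: {0}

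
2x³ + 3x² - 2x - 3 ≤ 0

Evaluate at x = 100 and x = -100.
x = 100: LHS = 2·100³ + 3·100² - 2·100 - 3 = 2029797; 2029797 ≤ 0 — FAILS
x = -100: LHS = 2·(-100)³ + 3·(-100)² - 2·(-100) - 3 = -1969803; -1969803 ≤ 0 — holds

Answer: Partially: fails for x = 100, holds for x = -100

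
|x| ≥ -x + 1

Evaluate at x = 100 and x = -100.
x = 100: LHS = |100| = 100, RHS = -100 + 1 = -99; 100 ≥ -99 — holds
x = -100: LHS = |-100| = 100, RHS = -(-100) + 1 = 101; 100 ≥ 101 — FAILS

Answer: Partially: holds for x = 100, fails for x = -100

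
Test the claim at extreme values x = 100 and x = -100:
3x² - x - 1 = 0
x = 100: LHS = 3·100² - 100 - 1 = 29899; 29899 = 0 — FAILS
x = -100: LHS = 3·(-100)² - (-100) - 1 = 30099; 30099 = 0 — FAILS

Answer: No, fails for both x = 100 and x = -100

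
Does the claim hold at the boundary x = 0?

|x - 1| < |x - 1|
x = 0: LHS = |0 - 1| = |-1| = 1, RHS = |0 - 1| = |-1| = 1; 1 < 1 — FAILS

The relation fails at x = 0, so x = 0 is a counterexample.

Answer: No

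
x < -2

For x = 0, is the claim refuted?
Substitute x = 0 into the relation:
x = 0: 0 < -2 — FAILS

Since the claim fails at x = 0, this value is a counterexample.

Answer: Yes, x = 0 is a counterexample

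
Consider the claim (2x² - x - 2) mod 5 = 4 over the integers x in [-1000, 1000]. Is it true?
The claim fails at x = 0:
x = 0: LHS = (2·0² - 0 - 2) mod 5 = (-2) mod 5 = 3; 3 = 4 — FAILS

Because a single integer refutes it, the statement is false.

Answer: False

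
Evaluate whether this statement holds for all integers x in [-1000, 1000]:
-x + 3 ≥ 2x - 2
The claim fails at x = 2:
x = 2: LHS = -2 + 3 = 1, RHS = 2·2 - 2 = 2; 1 ≥ 2 — FAILS

Because a single integer refutes it, the statement is false.

Answer: False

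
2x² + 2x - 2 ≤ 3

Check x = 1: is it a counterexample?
Substitute x = 1 into the relation:
x = 1: LHS = 2·1² + 2·1 - 2 = 2; 2 ≤ 3 — holds

The claim holds here, so x = 1 is not a counterexample. (A counterexample exists elsewhere, e.g. x = 2.)

Answer: No, x = 1 is not a counterexample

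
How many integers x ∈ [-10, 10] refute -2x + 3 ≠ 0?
Track d = LHS − RHS over the integers in [-10, 10]. Equality would need d = 0, but d changes sign only between consecutive integers, jumping over 0:
x = 1: LHS = -2·1 + 3 = 1; 1 ≠ 0 — holds  (d = 1)
x = 2: LHS = -2·2 + 3 = -1; -1 ≠ 0 — holds  (d = -1)
Away from these crossings d keeps a constant sign, and checking every integer in [-10, 10] confirms d ≠ 0 throughout. Hence the two sides are never equal, so the relation holds for every integer in [-10, 10].

No counterexample appears in that range.

Answer: 0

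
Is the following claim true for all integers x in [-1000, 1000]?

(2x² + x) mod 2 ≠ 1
The claim fails at x = 1:
x = 1: LHS = (2·1² + 1) mod 2 = 3 mod 2 = 1; 1 ≠ 1 — FAILS

Because a single integer refutes it, the statement is false.

Answer: False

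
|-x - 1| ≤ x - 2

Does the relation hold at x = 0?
x = 0: LHS = |-0 - 1| = |-1| = 1, RHS = 0 - 2 = -2; 1 ≤ -2 — FAILS

The relation fails at x = 0, so x = 0 is a counterexample.

Answer: No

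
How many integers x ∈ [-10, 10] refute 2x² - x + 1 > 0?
Over all integers in [-10, 10], LHS − RHS is smallest at x = 0, where it equals 1:
x = 0: LHS = 2·0² - 0 + 1 = 1; 1 > 0 — holds
At the ends of the range:
x = -10: LHS = 2·(-10)² - (-10) + 1 = 211; 211 > 0 — holds
x = 10: LHS = 2·10² - 10 + 1 = 191; 191 > 0 — holds
Hence LHS − RHS is never zero or negative, i.e. LHS > RHS throughout, so the relation holds for every integer in [-10, 10].

No counterexample appears in that range.

Answer: 0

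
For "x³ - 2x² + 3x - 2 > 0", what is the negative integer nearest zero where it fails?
Testing negative integers from -1 downward:
x = -1: LHS = (-1)³ - 2·(-1)² + 3·(-1) - 2 = -8; -8 > 0 — FAILS  ← closest negative counterexample to 0

Answer: x = -1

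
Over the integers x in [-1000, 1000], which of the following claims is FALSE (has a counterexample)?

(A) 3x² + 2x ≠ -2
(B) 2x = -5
(A) Over all integers in [-1000, 1000], LHS − RHS is always positive; it is smallest at x = 0, where it equals 2:
x = 0: LHS = 3·0² + 2·0 = 0; 0 ≠ -2 — holds
At the ends of the range:
x = -1000: LHS = 3·(-1000)² + 2·(-1000) = 2998000; 2998000 ≠ -2 — holds
x = 1000: LHS = 3·1000² + 2·1000 = 3002000; 3002000 ≠ -2 — holds
Hence LHS − RHS is never 0, i.e. the two sides are never equal, so the relation holds for every integer in [-1000, 1000].

(B) x = 0: LHS = 2·0 = 0; 0 = -5 — FAILS

Only (B) has a counterexample.

Answer: B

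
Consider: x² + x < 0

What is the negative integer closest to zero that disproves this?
Testing negative integers from -1 downward:
x = -1: LHS = (-1)² + (-1) = 0; 0 < 0 — FAILS  ← closest negative counterexample to 0

Answer: x = -1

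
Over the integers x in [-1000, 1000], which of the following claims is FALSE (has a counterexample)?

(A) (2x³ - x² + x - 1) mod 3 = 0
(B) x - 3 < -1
(A) x = 0: LHS = (2·0³ - 0² + 0 - 1) mod 3 = (-1) mod 3 = 2; 2 = 0 — FAILS
(B) x = 2: LHS = 2 - 3 = -1; -1 < -1 — FAILS

Answer: Both A and B are false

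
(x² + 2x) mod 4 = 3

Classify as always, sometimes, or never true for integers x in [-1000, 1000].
Holds at x = 1: LHS = (1² + 2·1) mod 4 = 3 mod 4 = 3; 3 = 3 — holds
Fails at x = 0: LHS = (0² + 2·0) mod 4 = 0 mod 4 = 0; 0 = 3 — FAILS
It is satisfied by some integers in the range but not all.

Answer: Sometimes true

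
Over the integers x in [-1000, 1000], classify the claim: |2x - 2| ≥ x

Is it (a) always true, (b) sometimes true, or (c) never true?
Holds at x = 0: LHS = |2·0 - 2| = |-2| = 2; 2 ≥ 0 — holds
Fails at x = 1: LHS = |2·1 - 2| = |0| = 0; 0 ≥ 1 — FAILS
It is satisfied by some integers in the range but not all.

Answer: Sometimes true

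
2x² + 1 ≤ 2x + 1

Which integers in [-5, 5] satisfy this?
Holds for: {0, 1}
Fails for: {-5, -4, -3, -2, -1, 2, 3, 4, 5}

Answer: {0, 1}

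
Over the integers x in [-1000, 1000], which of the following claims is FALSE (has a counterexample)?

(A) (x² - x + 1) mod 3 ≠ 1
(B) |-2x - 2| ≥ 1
(A) x = 0: LHS = (0² - 0 + 1) mod 3 = 1 mod 3 = 1; 1 ≠ 1 — FAILS
(B) x = -1: LHS = |-2·(-1) - 2| = |0| = 0; 0 ≥ 1 — FAILS

Answer: Both A and B are false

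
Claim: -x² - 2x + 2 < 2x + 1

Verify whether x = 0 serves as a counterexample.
Substitute x = 0 into the relation:
x = 0: LHS = -0² - 2·0 + 2 = 2, RHS = 2·0 + 1 = 1; 2 < 1 — FAILS

Since the claim fails at x = 0, this value is a counterexample.

Answer: Yes, x = 0 is a counterexample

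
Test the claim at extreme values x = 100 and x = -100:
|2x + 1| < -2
x = 100: LHS = |2·100 + 1| = |201| = 201; 201 < -2 — FAILS
x = -100: LHS = |2·(-100) + 1| = |-199| = 199; 199 < -2 — FAILS

Answer: No, fails for both x = 100 and x = -100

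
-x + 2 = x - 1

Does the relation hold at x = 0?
x = 0: LHS = -0 + 2 = 2, RHS = 0 - 1 = -1; 2 = -1 — FAILS

The relation fails at x = 0, so x = 0 is a counterexample.

Answer: No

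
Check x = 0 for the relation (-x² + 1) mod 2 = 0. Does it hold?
x = 0: LHS = (-0² + 1) mod 2 = 1 mod 2 = 1; 1 = 0 — FAILS

The relation fails at x = 0, so x = 0 is a counterexample.

Answer: No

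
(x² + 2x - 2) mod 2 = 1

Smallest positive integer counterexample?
Testing positive integers:
x = 1: LHS = (1² + 2·1 - 2) mod 2 = 1 mod 2 = 1; 1 = 1 — holds
x = 2: LHS = (2² + 2·2 - 2) mod 2 = 6 mod 2 = 0; 0 = 1 — FAILS  ← smallest positive counterexample

Answer: x = 2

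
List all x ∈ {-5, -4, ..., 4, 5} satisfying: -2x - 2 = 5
Track d = LHS − RHS over the integers in [-5, 5]. Equality would need d = 0, but d changes sign only between consecutive integers, jumping over 0:
x = -4: LHS = -2·(-4) - 2 = 6; 6 = 5 — FAILS  (d = 1)
x = -3: LHS = -2·(-3) - 2 = 4; 4 = 5 — FAILS  (d = -1)
Away from these crossings d keeps a constant sign, and checking every integer in [-5, 5] confirms d ≠ 0 throughout. Hence the two sides are never equal, so the claimed relation (=) fails for every integer in [-5, 5].

Answer: None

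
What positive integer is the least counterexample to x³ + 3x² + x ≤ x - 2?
Testing positive integers:
x = 1: LHS = 1³ + 3·1² + 1 = 5, RHS = 1 - 2 = -1; 5 ≤ -1 — FAILS  ← smallest positive counterexample

Answer: x = 1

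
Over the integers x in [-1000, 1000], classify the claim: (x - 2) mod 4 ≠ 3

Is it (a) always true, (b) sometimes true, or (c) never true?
Holds at x = 0: LHS = (0 - 2) mod 4 = (-2) mod 4 = 2; 2 ≠ 3 — holds
Fails at x = 1: LHS = (1 - 2) mod 4 = (-1) mod 4 = 3; 3 ≠ 3 — FAILS
It is satisfied by some integers in the range but not all.

Answer: Sometimes true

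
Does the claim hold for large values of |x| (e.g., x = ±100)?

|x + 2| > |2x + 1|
x = 100: LHS = |100 + 2| = |102| = 102, RHS = |2·100 + 1| = |201| = 201; 102 > 201 — FAILS
x = -100: LHS = |(-100) + 2| = |-98| = 98, RHS = |2·(-100) + 1| = |-199| = 199; 98 > 199 — FAILS

Answer: No, fails for both x = 100 and x = -100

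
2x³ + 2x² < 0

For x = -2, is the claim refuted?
Substitute x = -2 into the relation:
x = -2: LHS = 2·(-2)³ + 2·(-2)² = -8; -8 < 0 — holds

The claim holds here, so x = -2 is not a counterexample. (A counterexample exists elsewhere, e.g. x = 0.)

Answer: No, x = -2 is not a counterexample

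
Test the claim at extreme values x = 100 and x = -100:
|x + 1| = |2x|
x = 100: LHS = |100 + 1| = |101| = 101, RHS = |2·100| = |200| = 200; 101 = 200 — FAILS
x = -100: LHS = |(-100) + 1| = |-99| = 99, RHS = |2·(-100)| = |-200| = 200; 99 = 200 — FAILS

Answer: No, fails for both x = 100 and x = -100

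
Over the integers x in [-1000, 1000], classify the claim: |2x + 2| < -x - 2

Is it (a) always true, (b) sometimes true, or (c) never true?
Over all integers in [-1000, 1000], LHS − RHS is smallest at x = -1, where it equals 1:
x = -1: LHS = |2·(-1) + 2| = |0| = 0, RHS = -(-1) - 2 = -1; 0 < -1 — FAILS
At the ends of the range:
x = -1000: LHS = |2·(-1000) + 2| = |-1998| = 1998, RHS = -(-1000) - 2 = 998; 1998 < 998 — FAILS
x = 1000: LHS = |2·1000 + 2| = |2002| = 2002, RHS = -1000 - 2 = -1002; 2002 < -1002 — FAILS
Hence LHS − RHS is never negative, i.e. LHS ≥ RHS throughout, so the claimed relation (<) fails for every integer in [-1000, 1000].

No integer in the range satisfies it.

Answer: Never true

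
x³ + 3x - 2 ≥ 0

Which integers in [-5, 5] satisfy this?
Holds for: {1, 2, 3, 4, 5}
Fails for: {-5, -4, -3, -2, -1, 0}

Answer: {1, 2, 3, 4, 5}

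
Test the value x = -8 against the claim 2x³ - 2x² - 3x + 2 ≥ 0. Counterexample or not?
Substitute x = -8 into the relation:
x = -8: LHS = 2·(-8)³ - 2·(-8)² - 3·(-8) + 2 = -1126; -1126 ≥ 0 — FAILS

Since the claim fails at x = -8, this value is a counterexample.

Answer: Yes, x = -8 is a counterexample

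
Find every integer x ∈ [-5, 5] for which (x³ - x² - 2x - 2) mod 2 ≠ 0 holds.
For a polynomial with integer coefficients, its value mod 2 depends only on x mod 2, so it suffices to check one representative of each residue class, x = 0, 1:
x = 0: LHS = (0³ - 0² - 2·0 - 2) mod 2 = (-2) mod 2 = 0; 0 ≠ 0 — FAILS
x = 1: LHS = (1³ - 1² - 2·1 - 2) mod 2 = (-4) mod 2 = 0; 0 ≠ 0 — FAILS
The relation fails in every residue class, so the claimed relation (≠) fails for every integer in [-5, 5].

Answer: None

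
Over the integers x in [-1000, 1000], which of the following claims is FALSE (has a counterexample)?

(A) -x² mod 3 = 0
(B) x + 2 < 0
(A) x = 1: LHS = (-1²) mod 3 = (-1) mod 3 = 2; 2 = 0 — FAILS
(B) x = 0: LHS = 0 + 2 = 2; 2 < 0 — FAILS

Answer: Both A and B are false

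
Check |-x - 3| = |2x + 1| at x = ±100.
x = 100: LHS = |-100 - 3| = |-103| = 103, RHS = |2·100 + 1| = |201| = 201; 103 = 201 — FAILS
x = -100: LHS = |-(-100) - 3| = |97| = 97, RHS = |2·(-100) + 1| = |-199| = 199; 97 = 199 — FAILS

Answer: No, fails for both x = 100 and x = -100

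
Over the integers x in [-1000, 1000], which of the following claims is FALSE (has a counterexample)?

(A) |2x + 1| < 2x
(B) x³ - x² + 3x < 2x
(A) x = 0: LHS = |2·0 + 1| = |1| = 1, RHS = 2·0 = 0; 1 < 0 — FAILS
(B) x = 0: LHS = 0³ - 0² + 3·0 = 0, RHS = 2·0 = 0; 0 < 0 — FAILS

Answer: Both A and B are false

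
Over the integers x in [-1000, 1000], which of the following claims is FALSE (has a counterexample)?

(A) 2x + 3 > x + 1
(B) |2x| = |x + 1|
(A) x = -2: LHS = 2·(-2) + 3 = -1, RHS = (-2) + 1 = -1; -1 > -1 — FAILS
(B) x = 0: LHS = |2·0| = |0| = 0, RHS = |0 + 1| = |1| = 1; 0 = 1 — FAILS

Answer: Both A and B are false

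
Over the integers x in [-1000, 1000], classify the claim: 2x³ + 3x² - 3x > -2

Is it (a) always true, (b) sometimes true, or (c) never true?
Holds at x = 0: LHS = 2·0³ + 3·0² - 3·0 = 0; 0 > -2 — holds
Fails at x = -3: LHS = 2·(-3)³ + 3·(-3)² - 3·(-3) = -18; -18 > -2 — FAILS
It is satisfied by some integers in the range but not all.

Answer: Sometimes true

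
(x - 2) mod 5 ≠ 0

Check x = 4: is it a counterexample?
Substitute x = 4 into the relation:
x = 4: LHS = (4 - 2) mod 5 = 2 mod 5 = 2; 2 ≠ 0 — holds

The claim holds here, so x = 4 is not a counterexample. (A counterexample exists elsewhere, e.g. x = 2.)

Answer: No, x = 4 is not a counterexample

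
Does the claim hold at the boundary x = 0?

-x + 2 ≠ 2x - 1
x = 0: LHS = -0 + 2 = 2, RHS = 2·0 - 1 = -1; 2 ≠ -1 — holds

The relation is satisfied at x = 0.

Answer: Yes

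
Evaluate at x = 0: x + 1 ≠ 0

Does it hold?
x = 0: LHS = 0 + 1 = 1; 1 ≠ 0 — holds

The relation is satisfied at x = 0.

Answer: Yes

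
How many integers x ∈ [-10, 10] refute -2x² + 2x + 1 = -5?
Counterexamples in [-10, 10]: {-10, -9, -8, -7, -6, -5, -4, -3, -2, -1, 0, 1, 2, 3, 4, 5, 6, 7, 8, 9, 10}.

Counting them gives 21 values.

Answer: 21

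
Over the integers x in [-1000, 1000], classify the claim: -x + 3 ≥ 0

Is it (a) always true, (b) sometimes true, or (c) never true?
Holds at x = 0: LHS = -0 + 3 = 3; 3 ≥ 0 — holds
Fails at x = 4: LHS = -4 + 3 = -1; -1 ≥ 0 — FAILS
It is satisfied by some integers in the range but not all.

Answer: Sometimes true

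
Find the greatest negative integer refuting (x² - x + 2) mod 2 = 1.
Testing negative integers from -1 downward:
x = -1: LHS = ((-1)² - (-1) + 2) mod 2 = 4 mod 2 = 0; 0 = 1 — FAILS  ← closest negative counterexample to 0

Answer: x = -1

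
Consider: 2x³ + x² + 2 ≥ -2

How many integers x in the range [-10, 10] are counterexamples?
Counterexamples in [-10, 10]: {-10, -9, -8, -7, -6, -5, -4, -3, -2}.

Counting them gives 9 values.

Answer: 9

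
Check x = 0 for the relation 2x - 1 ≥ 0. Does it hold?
x = 0: LHS = 2·0 - 1 = -1; -1 ≥ 0 — FAILS

The relation fails at x = 0, so x = 0 is a counterexample.

Answer: No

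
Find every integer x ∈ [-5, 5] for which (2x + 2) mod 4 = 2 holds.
Holds for: {-4, -2, 0, 2, 4}
Fails for: {-5, -3, -1, 1, 3, 5}

Answer: {-4, -2, 0, 2, 4}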